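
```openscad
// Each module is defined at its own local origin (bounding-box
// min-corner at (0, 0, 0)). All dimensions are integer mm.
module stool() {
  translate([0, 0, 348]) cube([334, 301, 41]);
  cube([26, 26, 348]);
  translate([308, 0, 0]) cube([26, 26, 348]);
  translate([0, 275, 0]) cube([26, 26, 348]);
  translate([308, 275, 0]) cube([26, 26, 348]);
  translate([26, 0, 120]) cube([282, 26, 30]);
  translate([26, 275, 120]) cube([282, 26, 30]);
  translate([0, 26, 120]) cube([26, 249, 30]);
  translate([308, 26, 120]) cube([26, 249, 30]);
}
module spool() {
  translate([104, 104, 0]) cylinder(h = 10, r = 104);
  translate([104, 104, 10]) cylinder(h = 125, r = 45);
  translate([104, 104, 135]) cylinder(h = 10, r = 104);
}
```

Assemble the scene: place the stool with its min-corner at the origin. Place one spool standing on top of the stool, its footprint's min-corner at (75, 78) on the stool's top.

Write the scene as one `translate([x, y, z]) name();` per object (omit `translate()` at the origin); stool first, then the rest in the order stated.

stool();
translate([75, 78, 389]) spool();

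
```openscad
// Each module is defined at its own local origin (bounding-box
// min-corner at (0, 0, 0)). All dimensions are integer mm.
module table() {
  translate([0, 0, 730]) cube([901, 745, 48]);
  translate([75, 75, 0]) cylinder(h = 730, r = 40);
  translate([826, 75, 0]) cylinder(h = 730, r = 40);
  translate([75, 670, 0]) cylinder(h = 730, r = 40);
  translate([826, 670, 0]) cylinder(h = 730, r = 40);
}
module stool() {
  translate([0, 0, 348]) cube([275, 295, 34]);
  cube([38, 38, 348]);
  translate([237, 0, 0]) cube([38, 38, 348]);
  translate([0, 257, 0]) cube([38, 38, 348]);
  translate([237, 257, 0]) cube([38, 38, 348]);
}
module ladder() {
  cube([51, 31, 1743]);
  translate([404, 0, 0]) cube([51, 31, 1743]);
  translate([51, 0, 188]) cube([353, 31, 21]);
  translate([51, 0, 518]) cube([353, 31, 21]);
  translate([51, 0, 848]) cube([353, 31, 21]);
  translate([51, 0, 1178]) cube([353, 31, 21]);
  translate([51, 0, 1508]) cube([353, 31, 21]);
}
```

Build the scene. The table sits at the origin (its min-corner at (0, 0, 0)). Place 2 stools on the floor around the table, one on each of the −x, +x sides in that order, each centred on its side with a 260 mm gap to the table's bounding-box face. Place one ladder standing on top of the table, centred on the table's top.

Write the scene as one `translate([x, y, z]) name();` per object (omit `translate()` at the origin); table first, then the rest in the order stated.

table();
translate([-535, 225, 0]) stool();
translate([1161, 225, 0]) stool();
translate([223, 357, 778]) ladder();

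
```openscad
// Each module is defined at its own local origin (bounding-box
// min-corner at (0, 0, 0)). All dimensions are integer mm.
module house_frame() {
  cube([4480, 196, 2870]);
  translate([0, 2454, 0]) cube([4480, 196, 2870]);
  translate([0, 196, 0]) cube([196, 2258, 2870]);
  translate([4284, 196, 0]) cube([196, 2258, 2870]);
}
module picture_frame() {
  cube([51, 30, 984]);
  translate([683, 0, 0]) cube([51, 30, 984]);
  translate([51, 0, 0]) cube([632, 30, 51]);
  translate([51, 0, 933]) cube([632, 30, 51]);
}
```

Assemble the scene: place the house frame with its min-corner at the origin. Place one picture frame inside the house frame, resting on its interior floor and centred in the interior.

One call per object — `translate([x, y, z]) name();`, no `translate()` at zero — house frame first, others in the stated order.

house_frame();
translate([1873, 1310, 0]) picture_frame();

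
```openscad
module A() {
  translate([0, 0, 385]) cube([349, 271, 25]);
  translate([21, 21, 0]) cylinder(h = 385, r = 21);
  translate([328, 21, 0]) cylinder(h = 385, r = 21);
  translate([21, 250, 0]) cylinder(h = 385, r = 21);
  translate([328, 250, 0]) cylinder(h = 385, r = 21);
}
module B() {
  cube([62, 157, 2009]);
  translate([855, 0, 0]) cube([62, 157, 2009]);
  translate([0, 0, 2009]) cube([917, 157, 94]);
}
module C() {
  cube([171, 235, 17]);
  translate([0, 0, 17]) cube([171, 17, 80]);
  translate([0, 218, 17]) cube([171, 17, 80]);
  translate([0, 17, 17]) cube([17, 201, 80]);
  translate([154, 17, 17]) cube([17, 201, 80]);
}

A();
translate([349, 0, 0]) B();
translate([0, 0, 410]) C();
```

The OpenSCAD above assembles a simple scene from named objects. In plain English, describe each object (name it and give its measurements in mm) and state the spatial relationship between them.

A is a simple wooden stool: a rectangular seat 349 mm (x) by 271 mm (y), 25 mm thick, top face at z = 410 mm, on four round legs, each 42 mm in diameter. The legs rest on z = 0, each leg's axis is inset half a diameter from the nearest pair of seat edges (so the leg's bounding box is flush with the corner).

B is a rectangular door frame: two vertical jambs of 62×157 mm section, 2009 mm tall, with a clear opening 793 mm wide between their inner faces. A header 94 mm tall and 157 mm deep lies on top of the jambs and spans the full outside width.

C is an open-topped rectangular box: outside dimensions 171×235×97 mm, with a uniform wall and base thickness of 17 mm. The base is a full 171×235 slab on the floor; four walls sit on top of the base. The front and back walls (the −y and +y sides) span the full width; the two side walls fit between them.

The door frame is against the stool's +x side, with their −y faces flush. The open box is on top of the stool.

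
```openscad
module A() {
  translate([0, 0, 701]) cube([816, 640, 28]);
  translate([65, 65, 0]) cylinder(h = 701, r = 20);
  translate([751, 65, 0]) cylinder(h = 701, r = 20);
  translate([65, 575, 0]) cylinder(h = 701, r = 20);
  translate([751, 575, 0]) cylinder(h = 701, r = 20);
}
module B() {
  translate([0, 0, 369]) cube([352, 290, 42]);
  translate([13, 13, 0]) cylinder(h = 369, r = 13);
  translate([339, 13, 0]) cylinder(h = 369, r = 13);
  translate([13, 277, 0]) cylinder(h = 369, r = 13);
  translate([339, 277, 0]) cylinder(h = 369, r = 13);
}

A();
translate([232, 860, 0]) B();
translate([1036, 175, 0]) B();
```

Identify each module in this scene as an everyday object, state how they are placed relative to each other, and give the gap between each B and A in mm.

Each stool's nearest face is 220 mm from the table's bounding box.

A is a table. B is a stool. Two stools sit around the table at the +y, +x sides. The gap between each stool and the table is 220 mm.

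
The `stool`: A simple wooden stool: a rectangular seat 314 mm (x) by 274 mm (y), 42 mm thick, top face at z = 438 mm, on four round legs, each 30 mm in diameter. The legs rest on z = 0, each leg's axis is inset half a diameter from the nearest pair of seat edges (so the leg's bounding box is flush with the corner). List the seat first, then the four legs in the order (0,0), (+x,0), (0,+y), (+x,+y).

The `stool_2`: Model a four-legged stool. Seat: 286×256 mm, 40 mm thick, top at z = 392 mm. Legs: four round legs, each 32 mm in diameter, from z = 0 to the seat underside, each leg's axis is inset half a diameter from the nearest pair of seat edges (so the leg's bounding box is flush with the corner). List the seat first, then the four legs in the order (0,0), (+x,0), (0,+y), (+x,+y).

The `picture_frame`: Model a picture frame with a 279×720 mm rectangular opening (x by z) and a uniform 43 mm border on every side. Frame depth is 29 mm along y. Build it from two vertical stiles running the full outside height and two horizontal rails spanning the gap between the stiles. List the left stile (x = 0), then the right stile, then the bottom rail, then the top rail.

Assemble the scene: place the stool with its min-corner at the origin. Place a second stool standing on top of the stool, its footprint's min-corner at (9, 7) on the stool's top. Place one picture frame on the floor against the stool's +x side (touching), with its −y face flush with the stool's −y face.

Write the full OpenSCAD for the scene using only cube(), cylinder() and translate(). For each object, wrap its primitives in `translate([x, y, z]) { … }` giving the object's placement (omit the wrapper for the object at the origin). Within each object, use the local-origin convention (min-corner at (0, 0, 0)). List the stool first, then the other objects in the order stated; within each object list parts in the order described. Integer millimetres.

translate([0, 0, 396]) cube([314, 274, 42]);
translate([15, 15, 0]) cylinder(h = 396, r = 15);
translate([299, 15, 0]) cylinder(h = 396, r = 15);
translate([15, 259, 0]) cylinder(h = 396, r = 15);
translate([299, 259, 0]) cylinder(h = 396, r = 15);
translate([9, 7, 438]) {
  translate([0, 0, 352]) cube([286, 256, 40]);
  translate([16, 16, 0]) cylinder(h = 352, r = 16);
  translate([270, 16, 0]) cylinder(h = 352, r = 16);
  translate([16, 240, 0]) cylinder(h = 352, r = 16);
  translate([270, 240, 0]) cylinder(h = 352, r = 16);
}
translate([314, 0, 0]) {
  cube([43, 29, 806]);
  translate([322, 0, 0]) cube([43, 29, 806]);
  translate([43, 0, 0]) cube([279, 29, 43]);
  translate([43, 0, 763]) cube([279, 29, 43]);
}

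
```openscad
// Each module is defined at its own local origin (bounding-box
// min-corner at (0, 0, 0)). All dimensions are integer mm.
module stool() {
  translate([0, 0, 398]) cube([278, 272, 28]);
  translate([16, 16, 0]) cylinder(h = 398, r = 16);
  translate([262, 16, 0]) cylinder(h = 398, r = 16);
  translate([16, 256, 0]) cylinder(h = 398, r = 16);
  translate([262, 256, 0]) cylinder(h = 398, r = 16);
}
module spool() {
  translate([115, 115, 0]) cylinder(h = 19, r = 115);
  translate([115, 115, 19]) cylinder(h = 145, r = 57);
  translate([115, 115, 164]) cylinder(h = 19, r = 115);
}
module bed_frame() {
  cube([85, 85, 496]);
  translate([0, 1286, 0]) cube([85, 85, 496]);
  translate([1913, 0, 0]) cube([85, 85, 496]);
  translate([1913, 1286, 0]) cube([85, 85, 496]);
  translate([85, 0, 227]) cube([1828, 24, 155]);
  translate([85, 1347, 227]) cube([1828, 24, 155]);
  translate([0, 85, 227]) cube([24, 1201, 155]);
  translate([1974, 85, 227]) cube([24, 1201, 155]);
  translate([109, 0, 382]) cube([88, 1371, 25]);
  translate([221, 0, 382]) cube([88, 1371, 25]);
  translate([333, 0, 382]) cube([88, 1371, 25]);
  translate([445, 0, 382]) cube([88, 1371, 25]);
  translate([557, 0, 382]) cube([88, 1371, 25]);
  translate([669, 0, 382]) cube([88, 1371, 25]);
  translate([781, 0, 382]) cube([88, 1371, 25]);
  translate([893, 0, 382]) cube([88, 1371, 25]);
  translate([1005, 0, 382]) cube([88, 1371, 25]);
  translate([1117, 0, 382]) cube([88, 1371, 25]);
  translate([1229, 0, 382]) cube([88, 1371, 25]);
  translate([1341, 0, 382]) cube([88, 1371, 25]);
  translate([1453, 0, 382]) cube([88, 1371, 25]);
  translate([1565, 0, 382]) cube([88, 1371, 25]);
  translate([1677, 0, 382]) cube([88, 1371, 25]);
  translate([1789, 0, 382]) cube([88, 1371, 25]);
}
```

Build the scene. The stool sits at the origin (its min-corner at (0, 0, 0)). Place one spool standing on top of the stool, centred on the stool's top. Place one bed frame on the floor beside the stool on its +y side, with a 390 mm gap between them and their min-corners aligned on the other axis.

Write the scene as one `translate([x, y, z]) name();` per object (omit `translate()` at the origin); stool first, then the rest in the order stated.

stool();
translate([24, 21, 426]) spool();
translate([0, 662, 0]) bed_frame();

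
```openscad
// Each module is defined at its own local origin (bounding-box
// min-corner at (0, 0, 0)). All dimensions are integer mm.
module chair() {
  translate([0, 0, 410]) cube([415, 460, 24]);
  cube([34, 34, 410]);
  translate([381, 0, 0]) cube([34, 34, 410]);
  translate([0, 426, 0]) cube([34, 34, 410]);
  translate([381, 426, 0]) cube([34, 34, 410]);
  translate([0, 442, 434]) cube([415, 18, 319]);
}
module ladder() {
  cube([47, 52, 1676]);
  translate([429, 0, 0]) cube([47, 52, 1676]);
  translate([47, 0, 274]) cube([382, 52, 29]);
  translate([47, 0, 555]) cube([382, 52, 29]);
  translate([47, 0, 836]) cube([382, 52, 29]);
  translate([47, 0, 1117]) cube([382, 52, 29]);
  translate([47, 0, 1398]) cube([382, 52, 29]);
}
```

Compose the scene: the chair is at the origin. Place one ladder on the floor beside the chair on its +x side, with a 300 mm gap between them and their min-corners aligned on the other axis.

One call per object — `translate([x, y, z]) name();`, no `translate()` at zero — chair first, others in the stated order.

chair();
translate([715, 0, 0]) ladder();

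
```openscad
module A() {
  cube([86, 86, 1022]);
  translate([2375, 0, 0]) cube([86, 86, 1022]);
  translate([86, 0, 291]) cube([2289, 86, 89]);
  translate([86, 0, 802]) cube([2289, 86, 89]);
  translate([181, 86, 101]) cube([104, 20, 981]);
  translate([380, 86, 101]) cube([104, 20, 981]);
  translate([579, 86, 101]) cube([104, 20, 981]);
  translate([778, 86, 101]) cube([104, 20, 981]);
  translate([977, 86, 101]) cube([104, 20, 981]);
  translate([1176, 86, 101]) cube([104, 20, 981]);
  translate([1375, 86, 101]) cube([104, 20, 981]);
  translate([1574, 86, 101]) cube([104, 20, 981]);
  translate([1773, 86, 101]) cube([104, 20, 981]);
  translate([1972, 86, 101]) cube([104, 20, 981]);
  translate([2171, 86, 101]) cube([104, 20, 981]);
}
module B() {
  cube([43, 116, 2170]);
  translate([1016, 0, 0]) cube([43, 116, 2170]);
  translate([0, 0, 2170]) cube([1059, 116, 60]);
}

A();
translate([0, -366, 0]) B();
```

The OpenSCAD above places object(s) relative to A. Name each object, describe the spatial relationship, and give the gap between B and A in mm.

A is a fence section. B is a door frame. The door frame is on the floor beside the fence section on its −y side. The gap between the door frame and the fence section is 250 mm.

The door frame's nearest face is 250 mm from the fence section's −y face.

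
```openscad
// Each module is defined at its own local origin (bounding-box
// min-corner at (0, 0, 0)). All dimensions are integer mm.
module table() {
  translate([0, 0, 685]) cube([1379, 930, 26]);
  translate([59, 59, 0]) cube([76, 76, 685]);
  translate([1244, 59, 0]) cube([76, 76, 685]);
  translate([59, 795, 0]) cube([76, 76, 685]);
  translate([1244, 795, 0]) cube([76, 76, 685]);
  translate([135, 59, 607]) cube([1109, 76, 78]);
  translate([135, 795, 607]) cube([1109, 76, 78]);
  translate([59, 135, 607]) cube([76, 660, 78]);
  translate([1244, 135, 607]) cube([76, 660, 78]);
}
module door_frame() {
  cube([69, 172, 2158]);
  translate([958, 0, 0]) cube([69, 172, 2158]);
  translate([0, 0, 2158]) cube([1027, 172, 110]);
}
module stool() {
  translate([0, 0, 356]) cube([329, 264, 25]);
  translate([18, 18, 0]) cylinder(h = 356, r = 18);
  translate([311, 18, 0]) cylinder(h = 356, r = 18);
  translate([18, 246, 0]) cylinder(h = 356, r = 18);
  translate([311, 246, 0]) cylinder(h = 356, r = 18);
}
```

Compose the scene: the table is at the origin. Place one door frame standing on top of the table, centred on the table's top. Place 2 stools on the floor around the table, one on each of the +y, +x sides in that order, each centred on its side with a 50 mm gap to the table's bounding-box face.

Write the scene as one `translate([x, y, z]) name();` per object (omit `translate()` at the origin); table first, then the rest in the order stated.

table();
translate([176, 379, 711]) door_frame();
translate([525, 980, 0]) stool();
translate([1429, 333, 0]) stool();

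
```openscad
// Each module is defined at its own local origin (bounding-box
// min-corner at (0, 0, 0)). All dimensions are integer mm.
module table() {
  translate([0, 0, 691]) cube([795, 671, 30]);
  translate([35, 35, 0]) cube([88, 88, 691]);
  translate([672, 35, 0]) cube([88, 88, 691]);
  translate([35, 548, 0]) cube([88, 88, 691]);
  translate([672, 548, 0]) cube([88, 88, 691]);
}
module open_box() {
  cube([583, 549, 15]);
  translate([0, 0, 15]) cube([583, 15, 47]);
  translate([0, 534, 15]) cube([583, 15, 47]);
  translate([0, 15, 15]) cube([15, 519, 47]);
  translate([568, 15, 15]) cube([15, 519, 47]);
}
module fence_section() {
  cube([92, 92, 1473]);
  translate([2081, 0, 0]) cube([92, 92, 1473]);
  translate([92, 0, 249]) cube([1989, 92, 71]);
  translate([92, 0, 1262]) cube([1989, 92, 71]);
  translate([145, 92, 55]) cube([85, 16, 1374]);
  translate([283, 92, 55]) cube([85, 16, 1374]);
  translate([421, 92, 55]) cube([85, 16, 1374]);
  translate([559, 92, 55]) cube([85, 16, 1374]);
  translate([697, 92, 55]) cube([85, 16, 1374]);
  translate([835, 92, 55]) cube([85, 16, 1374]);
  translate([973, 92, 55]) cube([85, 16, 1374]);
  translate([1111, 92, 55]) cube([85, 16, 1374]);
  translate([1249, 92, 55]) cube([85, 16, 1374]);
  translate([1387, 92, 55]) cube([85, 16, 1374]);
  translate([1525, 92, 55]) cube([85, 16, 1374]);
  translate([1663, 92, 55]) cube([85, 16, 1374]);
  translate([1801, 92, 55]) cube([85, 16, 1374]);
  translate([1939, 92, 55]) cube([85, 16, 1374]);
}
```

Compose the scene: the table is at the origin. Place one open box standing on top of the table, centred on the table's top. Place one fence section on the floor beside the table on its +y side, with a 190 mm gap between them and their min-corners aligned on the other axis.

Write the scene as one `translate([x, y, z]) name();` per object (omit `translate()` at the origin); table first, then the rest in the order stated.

table();
translate([106, 61, 721]) open_box();
translate([0, 861, 0]) fence_section();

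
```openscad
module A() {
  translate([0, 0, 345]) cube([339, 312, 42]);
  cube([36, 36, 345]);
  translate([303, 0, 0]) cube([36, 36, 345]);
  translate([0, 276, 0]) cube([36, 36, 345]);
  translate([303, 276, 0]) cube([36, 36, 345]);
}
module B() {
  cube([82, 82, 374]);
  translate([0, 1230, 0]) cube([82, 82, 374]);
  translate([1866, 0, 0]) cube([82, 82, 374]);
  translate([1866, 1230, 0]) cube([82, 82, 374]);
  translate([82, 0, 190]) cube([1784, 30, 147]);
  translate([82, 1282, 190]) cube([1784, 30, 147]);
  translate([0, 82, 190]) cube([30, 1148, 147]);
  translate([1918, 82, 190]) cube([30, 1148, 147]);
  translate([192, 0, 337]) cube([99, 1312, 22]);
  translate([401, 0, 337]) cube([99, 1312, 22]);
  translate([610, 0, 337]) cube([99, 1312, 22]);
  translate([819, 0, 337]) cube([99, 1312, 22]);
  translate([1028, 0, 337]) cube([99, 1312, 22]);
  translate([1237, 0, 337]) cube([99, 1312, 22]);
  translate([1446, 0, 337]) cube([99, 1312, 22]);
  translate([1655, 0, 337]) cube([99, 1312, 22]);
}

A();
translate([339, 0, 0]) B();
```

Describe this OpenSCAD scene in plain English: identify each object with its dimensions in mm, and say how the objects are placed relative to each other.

A is a four-legged stool. The seat is 339×312 mm, 42 mm thick, top at z = 387 mm. It stands on four square legs, each 36×36 mm in cross-section, from z = 0 to the seat underside, each flush with a corner of the seat.

B is a bed frame 1948 mm long (x) by 1312 mm wide (y). Four 82×82 mm corner posts, 374 mm tall, at the corners of the footprint. Four rails of 30 mm thickness and 147 mm height run between adjacent posts with their undersides at z = 190 mm, their outer faces flush with the outside of the frame (the two x-running rails run between the posts' inner faces; the two y-running rails run between the posts' inner faces). 8 slats, each 99 mm wide (x) and 22 mm thick, lie across the top of the two x-running rails, running the full 1312 mm width of the frame in y; the slats are evenly spaced along x between the inner faces of the end posts with equal gaps (rounded down to the nearest mm) at the −x end and between each pair — any rounding remainder accumulates at the +x end.

The bed frame is against the stool's +x side, with their −y faces flush.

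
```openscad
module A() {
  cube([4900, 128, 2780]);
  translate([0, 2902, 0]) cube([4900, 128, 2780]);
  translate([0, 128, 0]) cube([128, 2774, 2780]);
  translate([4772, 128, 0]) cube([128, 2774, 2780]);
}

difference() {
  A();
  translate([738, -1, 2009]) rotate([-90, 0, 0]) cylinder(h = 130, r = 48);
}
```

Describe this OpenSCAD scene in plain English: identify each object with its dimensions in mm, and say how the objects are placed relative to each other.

A is a box-shaped house frame (walls only): outside footprint 4900×3030 mm, wall height 2780 mm, wall thickness 128 mm. The two y-facing walls run the full x-width; the two x-facing walls fit between the inner faces of the y-facing walls.

The house frame has a circular hole of radius 48 mm through its front wall, centred at (x = 738, z = 2009).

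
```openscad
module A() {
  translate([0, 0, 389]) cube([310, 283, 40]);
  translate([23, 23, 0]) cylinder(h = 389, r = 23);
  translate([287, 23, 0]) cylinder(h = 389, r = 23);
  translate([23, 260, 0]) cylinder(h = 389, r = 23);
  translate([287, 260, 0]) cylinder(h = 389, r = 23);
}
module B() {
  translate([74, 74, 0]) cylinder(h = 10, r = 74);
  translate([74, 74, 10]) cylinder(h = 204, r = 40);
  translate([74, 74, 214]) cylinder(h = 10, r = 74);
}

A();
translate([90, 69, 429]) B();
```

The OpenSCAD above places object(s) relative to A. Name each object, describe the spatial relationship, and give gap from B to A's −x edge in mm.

The spool's min-x is at 90; the stool's min-x is 0; gap = 90 mm.

A is a stool. B is a spool. The spool is on top of the stool. The gap from the spool to the stool's −x edge is 90 mm.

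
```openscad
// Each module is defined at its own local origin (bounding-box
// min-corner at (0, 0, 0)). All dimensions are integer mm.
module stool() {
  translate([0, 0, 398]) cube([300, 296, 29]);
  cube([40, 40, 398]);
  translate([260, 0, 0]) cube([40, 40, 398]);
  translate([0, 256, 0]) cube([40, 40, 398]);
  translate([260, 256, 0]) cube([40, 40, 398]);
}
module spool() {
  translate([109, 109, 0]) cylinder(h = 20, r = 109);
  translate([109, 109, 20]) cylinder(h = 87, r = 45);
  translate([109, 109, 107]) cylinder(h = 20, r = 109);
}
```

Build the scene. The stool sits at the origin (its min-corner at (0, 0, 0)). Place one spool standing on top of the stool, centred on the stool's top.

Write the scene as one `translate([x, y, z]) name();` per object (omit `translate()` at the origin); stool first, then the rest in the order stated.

stool();
translate([41, 39, 427]) spool();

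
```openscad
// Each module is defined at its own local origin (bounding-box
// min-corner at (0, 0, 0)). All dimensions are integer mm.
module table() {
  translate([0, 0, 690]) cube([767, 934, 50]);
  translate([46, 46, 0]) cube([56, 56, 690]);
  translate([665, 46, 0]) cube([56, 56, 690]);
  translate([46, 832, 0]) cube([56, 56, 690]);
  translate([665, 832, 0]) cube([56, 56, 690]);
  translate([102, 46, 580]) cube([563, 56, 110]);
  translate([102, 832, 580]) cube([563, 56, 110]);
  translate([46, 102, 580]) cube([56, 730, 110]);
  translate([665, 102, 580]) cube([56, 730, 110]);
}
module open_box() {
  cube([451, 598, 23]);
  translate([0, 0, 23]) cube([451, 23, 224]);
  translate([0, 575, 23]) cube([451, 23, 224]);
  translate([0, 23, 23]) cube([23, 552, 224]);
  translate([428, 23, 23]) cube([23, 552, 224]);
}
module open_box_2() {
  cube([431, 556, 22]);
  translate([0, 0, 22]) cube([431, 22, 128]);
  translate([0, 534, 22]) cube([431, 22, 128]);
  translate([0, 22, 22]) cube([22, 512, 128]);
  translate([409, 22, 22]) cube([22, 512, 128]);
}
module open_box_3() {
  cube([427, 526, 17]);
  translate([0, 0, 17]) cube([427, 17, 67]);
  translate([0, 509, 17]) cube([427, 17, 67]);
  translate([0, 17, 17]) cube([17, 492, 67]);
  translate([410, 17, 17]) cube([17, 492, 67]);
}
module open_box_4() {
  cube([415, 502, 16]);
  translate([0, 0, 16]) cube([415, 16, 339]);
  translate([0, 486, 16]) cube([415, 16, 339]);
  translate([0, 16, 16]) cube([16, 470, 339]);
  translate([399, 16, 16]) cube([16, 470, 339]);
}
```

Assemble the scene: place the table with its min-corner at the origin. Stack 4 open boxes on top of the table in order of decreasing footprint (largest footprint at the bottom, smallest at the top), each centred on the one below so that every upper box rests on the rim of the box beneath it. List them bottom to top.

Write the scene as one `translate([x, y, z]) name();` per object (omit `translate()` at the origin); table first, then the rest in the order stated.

table();
translate([158, 168, 740]) open_box();
translate([168, 189, 987]) open_box_2();
translate([170, 204, 1137]) open_box_3();
translate([176, 216, 1221]) open_box_4();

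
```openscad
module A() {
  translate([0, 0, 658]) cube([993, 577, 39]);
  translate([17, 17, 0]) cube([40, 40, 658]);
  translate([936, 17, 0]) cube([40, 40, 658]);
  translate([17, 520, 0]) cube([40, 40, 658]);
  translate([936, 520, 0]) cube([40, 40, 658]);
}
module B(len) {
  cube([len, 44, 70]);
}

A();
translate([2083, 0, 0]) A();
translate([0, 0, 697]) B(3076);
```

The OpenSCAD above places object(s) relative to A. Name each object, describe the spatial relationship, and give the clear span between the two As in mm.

A is a table. B is a beam. A beam spans the tops of two tables. The clear span between the two tables is 1090 mm.

Second table starts at x = 2083; first ends at x = 993; clear span = 2083 − 993 = 1090 mm.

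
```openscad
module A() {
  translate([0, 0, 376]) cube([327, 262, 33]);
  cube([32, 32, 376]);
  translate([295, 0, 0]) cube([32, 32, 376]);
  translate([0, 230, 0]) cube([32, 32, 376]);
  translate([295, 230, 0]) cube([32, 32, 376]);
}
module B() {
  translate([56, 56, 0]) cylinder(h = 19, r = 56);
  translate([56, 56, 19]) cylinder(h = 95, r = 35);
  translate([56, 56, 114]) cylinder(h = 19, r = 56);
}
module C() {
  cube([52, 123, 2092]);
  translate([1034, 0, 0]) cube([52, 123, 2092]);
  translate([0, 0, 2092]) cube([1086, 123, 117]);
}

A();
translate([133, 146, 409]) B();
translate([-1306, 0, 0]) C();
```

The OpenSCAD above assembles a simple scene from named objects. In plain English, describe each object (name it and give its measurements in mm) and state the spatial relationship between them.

A is a four-legged stool. The seat is 327×262 mm, 33 mm thick, top at z = 409 mm. It stands on four square legs, each 32×32 mm in cross-section, from z = 0 to the seat underside, each flush with a corner of the seat.

B is a spool: two coaxial disc flanges of radius 56 mm and thickness 19 mm, joined by a core cylinder of radius 35 mm and height 95 mm. The lower flange rests on z = 0 and the three cylinders share a vertical axis.

C is a door frame. The clear opening is 982 mm wide and 2092 mm high. Two 52 mm wide jambs, 123 mm deep, stand either side of the opening from the floor to the top of the opening. A 117 mm thick head sits across the top of both jambs, spanning the full outside width of the frame.

The spool is on top of the stool. The door frame is on the floor beside the stool on its −x side.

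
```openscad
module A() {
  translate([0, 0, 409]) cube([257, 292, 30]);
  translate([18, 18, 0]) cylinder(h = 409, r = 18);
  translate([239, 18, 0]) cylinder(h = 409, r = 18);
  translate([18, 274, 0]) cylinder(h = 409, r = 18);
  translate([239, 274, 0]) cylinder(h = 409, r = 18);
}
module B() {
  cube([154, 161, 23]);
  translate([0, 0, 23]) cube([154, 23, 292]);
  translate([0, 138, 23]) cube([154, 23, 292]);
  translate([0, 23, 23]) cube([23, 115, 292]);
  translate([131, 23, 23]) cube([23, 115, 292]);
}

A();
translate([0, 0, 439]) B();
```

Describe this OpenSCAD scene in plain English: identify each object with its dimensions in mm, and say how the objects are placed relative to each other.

A is a four-legged stool. The seat is 257×292 mm, 30 mm thick, top at z = 439 mm. It stands on four round legs, each 36 mm in diameter, from z = 0 to the seat underside, each leg's axis is inset half a diameter from the nearest pair of seat edges (so the leg's bounding box is flush with the corner).

B is an open storage box with external size 154×161×315 mm and wall thickness 23 mm (the base is also 23 mm thick). The base covers the whole footprint; the four walls stand on the base, with the y-facing walls full-width and the x-facing walls fitting between their inner faces.

The open box is on top of the stool.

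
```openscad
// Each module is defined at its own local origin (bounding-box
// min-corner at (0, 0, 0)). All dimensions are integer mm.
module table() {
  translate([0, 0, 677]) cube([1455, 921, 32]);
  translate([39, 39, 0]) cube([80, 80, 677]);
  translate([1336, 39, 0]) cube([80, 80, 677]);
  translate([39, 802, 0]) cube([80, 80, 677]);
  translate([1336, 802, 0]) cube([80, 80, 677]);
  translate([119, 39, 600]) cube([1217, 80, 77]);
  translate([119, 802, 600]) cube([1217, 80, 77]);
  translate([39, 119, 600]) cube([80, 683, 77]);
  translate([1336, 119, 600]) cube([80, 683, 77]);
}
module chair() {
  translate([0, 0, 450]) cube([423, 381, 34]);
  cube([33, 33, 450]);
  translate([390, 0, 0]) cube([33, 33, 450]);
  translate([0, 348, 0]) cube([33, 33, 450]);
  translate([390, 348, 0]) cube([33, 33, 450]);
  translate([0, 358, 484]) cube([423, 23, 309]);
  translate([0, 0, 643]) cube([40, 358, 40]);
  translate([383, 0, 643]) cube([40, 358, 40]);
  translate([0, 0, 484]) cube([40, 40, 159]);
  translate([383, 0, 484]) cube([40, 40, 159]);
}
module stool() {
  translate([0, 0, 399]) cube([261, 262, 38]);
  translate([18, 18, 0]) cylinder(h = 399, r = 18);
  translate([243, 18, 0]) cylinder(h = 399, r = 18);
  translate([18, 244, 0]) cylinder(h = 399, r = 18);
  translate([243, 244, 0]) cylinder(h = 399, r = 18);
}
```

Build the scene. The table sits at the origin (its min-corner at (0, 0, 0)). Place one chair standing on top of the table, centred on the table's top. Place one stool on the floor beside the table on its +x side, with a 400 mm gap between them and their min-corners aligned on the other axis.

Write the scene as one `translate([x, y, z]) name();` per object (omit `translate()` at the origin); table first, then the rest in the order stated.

table();
translate([516, 270, 709]) chair();
translate([1855, 0, 0]) stool();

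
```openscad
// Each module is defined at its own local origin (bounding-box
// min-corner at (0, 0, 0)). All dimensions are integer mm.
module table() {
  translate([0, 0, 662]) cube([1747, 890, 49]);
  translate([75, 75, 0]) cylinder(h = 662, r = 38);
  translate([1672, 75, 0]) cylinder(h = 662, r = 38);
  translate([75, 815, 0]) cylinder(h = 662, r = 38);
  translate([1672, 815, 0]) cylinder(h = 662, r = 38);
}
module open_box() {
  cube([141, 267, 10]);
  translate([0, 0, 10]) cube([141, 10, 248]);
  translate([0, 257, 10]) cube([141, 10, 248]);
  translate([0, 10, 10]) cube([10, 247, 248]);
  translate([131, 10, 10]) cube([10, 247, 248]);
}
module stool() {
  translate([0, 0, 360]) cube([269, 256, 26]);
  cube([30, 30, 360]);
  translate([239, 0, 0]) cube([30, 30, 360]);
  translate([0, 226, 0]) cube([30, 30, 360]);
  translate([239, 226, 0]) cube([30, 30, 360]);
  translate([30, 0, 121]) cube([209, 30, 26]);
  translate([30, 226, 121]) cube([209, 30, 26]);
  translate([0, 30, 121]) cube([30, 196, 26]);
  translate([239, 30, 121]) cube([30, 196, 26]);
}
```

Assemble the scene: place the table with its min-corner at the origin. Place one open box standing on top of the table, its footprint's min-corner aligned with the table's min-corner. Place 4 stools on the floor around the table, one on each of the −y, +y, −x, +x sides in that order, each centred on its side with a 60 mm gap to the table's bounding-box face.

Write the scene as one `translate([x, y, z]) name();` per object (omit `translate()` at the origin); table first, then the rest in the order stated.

table();
translate([0, 0, 711]) open_box();
translate([739, -316, 0]) stool();
translate([739, 950, 0]) stool();
translate([-329, 317, 0]) stool();
translate([1807, 317, 0]) stool();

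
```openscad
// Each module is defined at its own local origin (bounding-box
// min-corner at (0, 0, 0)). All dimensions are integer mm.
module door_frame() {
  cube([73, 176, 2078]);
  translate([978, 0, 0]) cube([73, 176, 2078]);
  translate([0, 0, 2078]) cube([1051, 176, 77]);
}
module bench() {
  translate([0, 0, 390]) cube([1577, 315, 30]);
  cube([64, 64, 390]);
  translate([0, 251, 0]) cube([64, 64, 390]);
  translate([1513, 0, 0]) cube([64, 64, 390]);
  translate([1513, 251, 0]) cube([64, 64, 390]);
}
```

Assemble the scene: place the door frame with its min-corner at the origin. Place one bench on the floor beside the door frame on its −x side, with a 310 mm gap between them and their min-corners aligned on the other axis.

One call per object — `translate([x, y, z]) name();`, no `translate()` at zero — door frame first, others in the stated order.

door_frame();
translate([-1887, 0, 0]) bench();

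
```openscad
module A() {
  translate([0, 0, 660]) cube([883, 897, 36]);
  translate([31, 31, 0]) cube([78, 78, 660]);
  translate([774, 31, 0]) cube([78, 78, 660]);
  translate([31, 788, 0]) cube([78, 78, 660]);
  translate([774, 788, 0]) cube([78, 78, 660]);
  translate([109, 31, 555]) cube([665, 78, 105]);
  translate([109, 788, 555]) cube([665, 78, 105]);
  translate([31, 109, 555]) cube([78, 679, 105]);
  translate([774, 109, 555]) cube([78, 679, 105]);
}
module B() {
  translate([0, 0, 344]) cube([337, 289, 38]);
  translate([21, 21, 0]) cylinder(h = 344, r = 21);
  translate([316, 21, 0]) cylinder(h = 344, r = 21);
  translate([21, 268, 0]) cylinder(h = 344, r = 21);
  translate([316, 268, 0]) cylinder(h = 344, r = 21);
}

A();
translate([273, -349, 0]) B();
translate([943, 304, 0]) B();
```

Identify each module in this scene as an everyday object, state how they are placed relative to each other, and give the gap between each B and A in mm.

Each stool's nearest face is 60 mm from the table's bounding box.

A is a table. B is a stool. Two stools sit around the table at the −y, +x sides. The gap between each stool and the table is 60 mm.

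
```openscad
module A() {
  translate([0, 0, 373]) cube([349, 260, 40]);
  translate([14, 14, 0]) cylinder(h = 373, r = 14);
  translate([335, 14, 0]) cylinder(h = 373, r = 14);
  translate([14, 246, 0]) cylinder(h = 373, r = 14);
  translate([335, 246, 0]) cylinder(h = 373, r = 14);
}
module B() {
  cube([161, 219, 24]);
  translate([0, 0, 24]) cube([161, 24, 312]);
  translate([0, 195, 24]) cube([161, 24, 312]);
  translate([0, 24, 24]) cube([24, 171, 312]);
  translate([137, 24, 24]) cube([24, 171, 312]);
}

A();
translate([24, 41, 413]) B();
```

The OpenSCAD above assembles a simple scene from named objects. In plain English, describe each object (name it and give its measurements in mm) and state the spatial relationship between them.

A is a four-legged stool. The seat is a 349×260×40 mm slab whose top surface is at z = 413 mm; four round legs, each 28 mm in diameter, run from the floor (z = 0) to the underside of the seat, each leg's axis is inset half a diameter from the nearest pair of seat edges (so the leg's bounding box is flush with the corner).

B is an open storage box with external size 161×219×336 mm and wall thickness 24 mm (the base is also 24 mm thick). The base covers the whole footprint; the four walls stand on the base, with the y-facing walls full-width and the x-facing walls fitting between their inner faces.

The open box is on top of the stool.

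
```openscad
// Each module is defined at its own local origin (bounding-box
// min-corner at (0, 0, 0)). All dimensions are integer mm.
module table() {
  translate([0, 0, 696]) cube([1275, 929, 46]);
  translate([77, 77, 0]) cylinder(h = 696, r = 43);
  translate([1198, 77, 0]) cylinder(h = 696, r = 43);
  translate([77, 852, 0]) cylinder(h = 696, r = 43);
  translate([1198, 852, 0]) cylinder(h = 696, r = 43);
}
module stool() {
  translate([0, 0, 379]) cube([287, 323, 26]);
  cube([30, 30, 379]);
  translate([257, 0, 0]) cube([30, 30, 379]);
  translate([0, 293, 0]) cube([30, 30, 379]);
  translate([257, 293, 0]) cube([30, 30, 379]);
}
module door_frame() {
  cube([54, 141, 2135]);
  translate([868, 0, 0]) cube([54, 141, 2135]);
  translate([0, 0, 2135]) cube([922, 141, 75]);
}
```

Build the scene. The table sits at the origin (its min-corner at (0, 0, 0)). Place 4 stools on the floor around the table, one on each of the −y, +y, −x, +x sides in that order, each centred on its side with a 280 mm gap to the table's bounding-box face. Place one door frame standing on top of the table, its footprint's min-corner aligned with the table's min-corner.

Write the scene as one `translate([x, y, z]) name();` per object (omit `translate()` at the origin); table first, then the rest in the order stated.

table();
translate([494, -603, 0]) stool();
translate([494, 1209, 0]) stool();
translate([-567, 303, 0]) stool();
translate([1555, 303, 0]) stool();
translate([0, 0, 742]) door_frame();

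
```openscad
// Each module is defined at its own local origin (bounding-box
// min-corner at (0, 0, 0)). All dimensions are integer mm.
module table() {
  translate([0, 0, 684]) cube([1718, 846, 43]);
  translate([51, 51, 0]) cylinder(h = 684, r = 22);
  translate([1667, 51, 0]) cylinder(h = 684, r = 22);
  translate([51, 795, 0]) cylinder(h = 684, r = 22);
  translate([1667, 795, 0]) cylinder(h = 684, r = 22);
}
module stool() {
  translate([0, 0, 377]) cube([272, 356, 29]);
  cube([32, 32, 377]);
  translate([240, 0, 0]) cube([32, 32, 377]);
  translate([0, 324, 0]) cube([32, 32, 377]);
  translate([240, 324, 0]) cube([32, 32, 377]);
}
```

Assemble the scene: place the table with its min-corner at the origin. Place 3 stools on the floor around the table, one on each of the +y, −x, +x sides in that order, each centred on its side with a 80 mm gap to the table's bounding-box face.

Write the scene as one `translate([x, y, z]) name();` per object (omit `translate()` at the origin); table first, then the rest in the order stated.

table();
translate([723, 926, 0]) stool();
translate([-352, 245, 0]) stool();
translate([1798, 245, 0]) stool();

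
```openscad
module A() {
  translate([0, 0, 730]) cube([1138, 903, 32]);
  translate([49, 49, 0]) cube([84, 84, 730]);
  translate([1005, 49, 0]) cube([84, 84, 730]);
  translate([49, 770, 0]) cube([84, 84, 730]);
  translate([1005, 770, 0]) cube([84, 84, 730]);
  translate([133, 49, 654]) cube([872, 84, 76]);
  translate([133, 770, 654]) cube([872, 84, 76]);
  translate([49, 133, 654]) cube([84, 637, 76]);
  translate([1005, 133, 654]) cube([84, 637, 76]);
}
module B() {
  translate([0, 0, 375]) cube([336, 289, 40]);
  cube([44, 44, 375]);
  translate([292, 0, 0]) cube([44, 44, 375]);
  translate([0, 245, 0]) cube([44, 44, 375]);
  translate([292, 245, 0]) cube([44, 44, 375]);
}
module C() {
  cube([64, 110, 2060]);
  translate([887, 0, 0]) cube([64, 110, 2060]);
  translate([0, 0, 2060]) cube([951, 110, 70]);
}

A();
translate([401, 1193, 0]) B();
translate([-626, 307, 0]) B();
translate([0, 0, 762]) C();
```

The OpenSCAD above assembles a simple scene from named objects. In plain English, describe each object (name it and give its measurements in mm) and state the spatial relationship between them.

A is a table: top 1138 mm (x) × 903 mm (y), 32 mm thick, upper face at z = 762 mm, on four 84×84 mm square legs, each inset 49 mm from the nearest pair of top edges, running from z = 0 to the bottom of the top. Four apron rails, 84 mm thick and 76 mm tall, run between adjacent legs with their top edges flush with the underside of the top and their outer faces flush with the legs' outer faces.

B is a four-legged stool. The seat is 336×289 mm, 40 mm thick, top at z = 415 mm. It stands on four square legs, each 44×44 mm in cross-section, from z = 0 to the seat underside, each flush with a corner of the seat.

C is a door frame. The clear opening is 823 mm wide and 2060 mm high. Two 64 mm wide jambs, 110 mm deep, stand either side of the opening from the floor to the top of the opening. A 70 mm thick head sits across the top of both jambs, spanning the full outside width of the frame.

Two stools sit around the table at the +y, −x sides. The door frame is on top of the table.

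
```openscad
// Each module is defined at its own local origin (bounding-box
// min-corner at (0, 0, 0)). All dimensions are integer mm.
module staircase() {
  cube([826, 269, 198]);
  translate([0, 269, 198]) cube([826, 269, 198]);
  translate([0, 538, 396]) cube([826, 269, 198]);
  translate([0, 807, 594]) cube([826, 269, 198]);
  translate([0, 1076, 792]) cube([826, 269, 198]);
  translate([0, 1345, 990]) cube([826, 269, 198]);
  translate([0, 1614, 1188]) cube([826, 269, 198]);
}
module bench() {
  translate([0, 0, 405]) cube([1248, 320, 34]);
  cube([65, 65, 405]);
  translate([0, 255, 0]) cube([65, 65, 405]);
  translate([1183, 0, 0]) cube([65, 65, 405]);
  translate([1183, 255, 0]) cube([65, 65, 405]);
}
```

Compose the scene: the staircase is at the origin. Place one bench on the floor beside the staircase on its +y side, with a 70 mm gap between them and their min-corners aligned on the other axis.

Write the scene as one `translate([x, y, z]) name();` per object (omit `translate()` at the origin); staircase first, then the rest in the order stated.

staircase();
translate([0, 1953, 0]) bench();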